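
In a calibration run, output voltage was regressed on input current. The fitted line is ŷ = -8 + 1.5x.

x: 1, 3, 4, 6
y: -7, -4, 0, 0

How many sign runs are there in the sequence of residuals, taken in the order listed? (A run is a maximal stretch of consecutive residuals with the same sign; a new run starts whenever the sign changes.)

3 runs

x=1: ŷ = -8 + 1.5·1 = -6.5; e = -7 − (-6.5) = -0.5
x=3: ŷ = -8 + 1.5·3 = -3.5; e = -4 − (-3.5) = -0.5
x=4: ŷ = -8 + 1.5·4 = -2; e = 0 − (-2) = 2
x=6: ŷ = -8 + 1.5·6 = 1; e = 0 − 1 = -1
Signs: − − + −
Runs: −×2, +×1, −×1 → 3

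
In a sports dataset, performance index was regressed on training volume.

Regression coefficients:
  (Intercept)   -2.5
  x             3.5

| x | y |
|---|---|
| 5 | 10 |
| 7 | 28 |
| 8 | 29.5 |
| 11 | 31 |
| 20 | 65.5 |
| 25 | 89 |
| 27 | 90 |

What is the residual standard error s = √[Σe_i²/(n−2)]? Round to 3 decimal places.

s = 5.020

x=5: ŷ = -2.5 + 3.5·5 = 15; e = 10 − 15 = -5
x=7: ŷ = -2.5 + 3.5·7 = 22; e = 28 − 22 = 6
x=8: ŷ = -2.5 + 3.5·8 = 25.5; e = 29.5 − 25.5 = 4
x=11: ŷ = -2.5 + 3.5·11 = 36; e = 31 − 36 = -5
x=20: ŷ = -2.5 + 3.5·20 = 67.5; e = 65.5 − 67.5 = -2
x=25: ŷ = -2.5 + 3.5·25 = 85; e = 89 − 85 = 4
x=27: ŷ = -2.5 + 3.5·27 = 92; e = 90 − 92 = -2
SSE = 25 + 36 + 16 + 25 + 4 + 16 + 4 = 126
s = √(126/5) = √25.2 ≈ 5.020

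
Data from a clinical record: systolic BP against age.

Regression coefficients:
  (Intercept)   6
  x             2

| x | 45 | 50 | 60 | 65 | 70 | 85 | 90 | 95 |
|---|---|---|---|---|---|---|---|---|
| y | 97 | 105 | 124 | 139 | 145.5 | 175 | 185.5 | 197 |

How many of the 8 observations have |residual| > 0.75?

6

x=45: ŷ = 6 + 2·45 = 96; e = 97 − 96 = 1
x=50: ŷ = 6 + 2·50 = 106; e = 105 − 106 = -1
x=60: ŷ = 6 + 2·60 = 126; e = 124 − 126 = -2
x=65: ŷ = 6 + 2·65 = 136; e = 139 − 136 = 3
x=70: ŷ = 6 + 2·70 = 146; e = 145.5 − 146 = -0.5
x=85: ŷ = 6 + 2·85 = 176; e = 175 − 176 = -1
x=90: ŷ = 6 + 2·90 = 186; e = 185.5 − 186 = -0.5
x=95: ŷ = 6 + 2·95 = 196; e = 197 − 196 = 1
|e| > 0.75: x=45 (|e|=1), x=50 (|e|=1), x=60 (|e|=2), x=65 (|e|=3), x=85 (|e|=1), x=95 (|e|=1) → 6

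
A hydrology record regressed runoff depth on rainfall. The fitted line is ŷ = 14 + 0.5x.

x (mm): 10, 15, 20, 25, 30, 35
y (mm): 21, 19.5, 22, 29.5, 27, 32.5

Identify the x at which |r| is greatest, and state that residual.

x=10: ŷ = 14 + 0.5·10 = 19; r = 21 − 19 = 2
x=15: ŷ = 14 + 0.5·15 = 21.5; r = 19.5 − 21.5 = -2
x=20: ŷ = 14 + 0.5·20 = 24; r = 22 − 24 = -2
x=25: ŷ = 14 + 0.5·25 = 26.5; r = 29.5 − 26.5 = 3
x=30: ŷ = 14 + 0.5·30 = 29; r = 27 − 29 = -2
x=35: ŷ = 14 + 0.5·35 = 31.5; r = 32.5 − 31.5 = 1
Largest |r| is 3 at x = 25, residual 3.

x = 25, r = 3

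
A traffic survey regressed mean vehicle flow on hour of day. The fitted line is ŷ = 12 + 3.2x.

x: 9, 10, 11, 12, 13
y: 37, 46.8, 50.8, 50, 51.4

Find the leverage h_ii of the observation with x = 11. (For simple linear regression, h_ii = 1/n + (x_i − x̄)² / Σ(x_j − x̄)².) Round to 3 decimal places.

h = 0.200

x̄ = (9 + 10 + 11 + 12 + 13)/5 = 11
Σ(x − x̄)² = 4 + 1 + 0 + 1 + 4 = 10
h = 1/5 + (0)²/10 = 0.2 + 0 = 0.200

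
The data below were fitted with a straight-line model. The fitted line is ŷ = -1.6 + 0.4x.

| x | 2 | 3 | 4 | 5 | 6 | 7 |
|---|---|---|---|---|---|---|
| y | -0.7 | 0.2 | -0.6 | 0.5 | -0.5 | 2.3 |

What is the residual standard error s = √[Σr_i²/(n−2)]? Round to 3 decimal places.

x=2: ŷ = -1.6 + 0.4·2 = -0.8; r = -0.7 − (-0.8) = 0.1
x=3: ŷ = -1.6 + 0.4·3 = -0.4; r = 0.2 − (-0.4) = 0.6
x=4: ŷ = -1.6 + 0.4·4 = 0; r = -0.6 − 0 = -0.6
x=5: ŷ = -1.6 + 0.4·5 = 0.4; r = 0.5 − 0.4 = 0.1
x=6: ŷ = -1.6 + 0.4·6 = 0.8; r = -0.5 − 0.8 = -1.3
x=7: ŷ = -1.6 + 0.4·7 = 1.2; r = 2.3 − 1.2 = 1.1
SSE = 0.01 + 0.36 + 0.36 + 0.01 + 1.69 + 1.21 = 3.64
s = √(3.64/4) = √0.91 ≈ 0.954

s = 0.954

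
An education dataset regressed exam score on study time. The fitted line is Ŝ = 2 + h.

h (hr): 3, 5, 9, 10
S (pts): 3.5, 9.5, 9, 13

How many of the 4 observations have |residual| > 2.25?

h=3: Ŝ = 2 + 3 = 5; r = 3.5 − 5 = -1.5
h=5: Ŝ = 2 + 5 = 7; r = 9.5 − 7 = 2.5
h=9: Ŝ = 2 + 9 = 11; r = 9 − 11 = -2
h=10: Ŝ = 2 + 10 = 12; r = 13 − 12 = 1
|r| > 2.25: h=5 (|r|=2.5) → 1

1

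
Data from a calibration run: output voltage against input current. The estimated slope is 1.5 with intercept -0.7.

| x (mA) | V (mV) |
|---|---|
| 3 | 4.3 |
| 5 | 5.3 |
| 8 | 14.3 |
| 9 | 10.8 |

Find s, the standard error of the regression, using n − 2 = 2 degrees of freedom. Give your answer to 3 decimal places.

x=3: V̂ = -0.7 + 1.5·3 = 3.8; e = 4.3 − 3.8 = 0.5
x=5: V̂ = -0.7 + 1.5·5 = 6.8; e = 5.3 − 6.8 = -1.5
x=8: V̂ = -0.7 + 1.5·8 = 11.3; e = 14.3 − 11.3 = 3
x=9: V̂ = -0.7 + 1.5·9 = 12.8; e = 10.8 − 12.8 = -2
SSE = 0.25 + 2.25 + 9 + 4 = 15.5
s = √(15.5/2) = √7.75 ≈ 2.784

s = 2.784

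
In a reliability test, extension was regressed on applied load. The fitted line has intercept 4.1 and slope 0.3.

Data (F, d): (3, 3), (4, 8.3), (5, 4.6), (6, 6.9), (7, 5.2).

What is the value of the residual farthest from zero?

F=3: d̂ = 4.1 + 0.3·3 = 5; r = 3 − 5 = -2
F=4: d̂ = 4.1 + 0.3·4 = 5.3; r = 8.3 − 5.3 = 3
F=5: d̂ = 4.1 + 0.3·5 = 5.6; r = 4.6 − 5.6 = -1
F=6: d̂ = 4.1 + 0.3·6 = 5.9; r = 6.9 − 5.9 = 1
F=7: d̂ = 4.1 + 0.3·7 = 6.2; r = 5.2 − 6.2 = -1
Largest |r| is 3 at F = 4, residual 3.

r = 3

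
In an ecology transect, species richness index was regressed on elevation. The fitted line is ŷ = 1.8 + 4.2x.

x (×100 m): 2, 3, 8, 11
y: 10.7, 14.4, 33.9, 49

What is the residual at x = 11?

ŷ = 1.8 + 4.2·11 = 48
r = 49 − 48 = 1

r = 1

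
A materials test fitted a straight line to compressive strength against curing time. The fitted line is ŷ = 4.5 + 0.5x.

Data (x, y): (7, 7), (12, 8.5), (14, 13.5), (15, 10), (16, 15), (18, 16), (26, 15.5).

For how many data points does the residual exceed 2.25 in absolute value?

2

x=7: ŷ = 4.5 + 0.5·7 = 8; r = 7 − 8 = -1
x=12: ŷ = 4.5 + 0.5·12 = 10.5; r = 8.5 − 10.5 = -2
x=14: ŷ = 4.5 + 0.5·14 = 11.5; r = 13.5 − 11.5 = 2
x=15: ŷ = 4.5 + 0.5·15 = 12; r = 10 − 12 = -2
x=16: ŷ = 4.5 + 0.5·16 = 12.5; r = 15 − 12.5 = 2.5
x=18: ŷ = 4.5 + 0.5·18 = 13.5; r = 16 − 13.5 = 2.5
x=26: ŷ = 4.5 + 0.5·26 = 17.5; r = 15.5 − 17.5 = -2
|r| > 2.25: x=16 (|r|=2.5), x=18 (|r|=2.5) → 2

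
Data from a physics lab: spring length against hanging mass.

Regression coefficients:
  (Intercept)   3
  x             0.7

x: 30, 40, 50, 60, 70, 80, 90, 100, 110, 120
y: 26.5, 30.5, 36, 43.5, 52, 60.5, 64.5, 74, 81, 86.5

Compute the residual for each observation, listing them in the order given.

x=30: ŷ = 3 + 0.7·30 = 24; e = 26.5 − 24 = 2.5
x=40: ŷ = 3 + 0.7·40 = 31; e = 30.5 − 31 = -0.5
x=50: ŷ = 3 + 0.7·50 = 38; e = 36 − 38 = -2
x=60: ŷ = 3 + 0.7·60 = 45; e = 43.5 − 45 = -1.5
x=70: ŷ = 3 + 0.7·70 = 52; e = 52 − 52 = 0
x=80: ŷ = 3 + 0.7·80 = 59; e = 60.5 − 59 = 1.5
x=90: ŷ = 3 + 0.7·90 = 66; e = 64.5 − 66 = -1.5
x=100: ŷ = 3 + 0.7·100 = 73; e = 74 − 73 = 1
x=110: ŷ = 3 + 0.7·110 = 80; e = 81 − 80 = 1
x=120: ŷ = 3 + 0.7·120 = 87; e = 86.5 − 87 = -0.5

2.5, -0.5, -2, -1.5, 0, 1.5, -1.5, 1, 1, -0.5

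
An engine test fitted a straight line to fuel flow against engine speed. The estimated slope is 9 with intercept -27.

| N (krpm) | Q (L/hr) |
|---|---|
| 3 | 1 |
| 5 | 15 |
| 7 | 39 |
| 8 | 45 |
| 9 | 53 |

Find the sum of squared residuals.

SSE = 20

N=3: Q̂ = -27 + 9·3 = 0; r = 1 − 0 = 1
N=5: Q̂ = -27 + 9·5 = 18; r = 15 − 18 = -3
N=7: Q̂ = -27 + 9·7 = 36; r = 39 − 36 = 3
N=8: Q̂ = -27 + 9·8 = 45; r = 45 − 45 = 0
N=9: Q̂ = -27 + 9·9 = 54; r = 53 − 54 = -1
SSE = 1 + 9 + 9 + 0 + 1 = 20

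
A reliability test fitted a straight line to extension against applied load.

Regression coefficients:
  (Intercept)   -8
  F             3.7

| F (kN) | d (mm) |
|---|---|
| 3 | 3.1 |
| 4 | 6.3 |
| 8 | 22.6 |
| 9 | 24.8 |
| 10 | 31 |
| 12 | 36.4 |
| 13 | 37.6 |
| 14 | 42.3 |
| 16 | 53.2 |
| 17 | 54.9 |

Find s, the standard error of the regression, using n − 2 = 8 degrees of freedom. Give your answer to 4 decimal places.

F=3: ŷ = -8 + 3.7·3 = 3.1; e = 3.1 − 3.1 = 0
F=4: ŷ = -8 + 3.7·4 = 6.8; e = 6.3 − 6.8 = -0.5
F=8: ŷ = -8 + 3.7·8 = 21.6; e = 22.6 − 21.6 = 1
F=9: ŷ = -8 + 3.7·9 = 25.3; e = 24.8 − 25.3 = -0.5
F=10: ŷ = -8 + 3.7·10 = 29; e = 31 − 29 = 2
F=12: ŷ = -8 + 3.7·12 = 36.4; e = 36.4 − 36.4 = 0
F=13: ŷ = -8 + 3.7·13 = 40.1; e = 37.6 − 40.1 = -2.5
F=14: ŷ = -8 + 3.7·14 = 43.8; e = 42.3 − 43.8 = -1.5
F=16: ŷ = -8 + 3.7·16 = 51.2; e = 53.2 − 51.2 = 2
F=17: ŷ = -8 + 3.7·17 = 54.9; e = 54.9 − 54.9 = 0
SSE = 0 + 0.25 + 1 + 0.25 + 4 + 0 + 6.25 + 2.25 + 4 + 0 = 18
s = √(18/8) = √2.25 ≈ 1.5000

s = 1.5000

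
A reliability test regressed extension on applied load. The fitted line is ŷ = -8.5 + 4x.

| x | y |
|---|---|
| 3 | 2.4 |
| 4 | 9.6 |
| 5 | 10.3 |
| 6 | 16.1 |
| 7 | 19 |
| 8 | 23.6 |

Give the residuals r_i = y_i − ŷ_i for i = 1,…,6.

-1.1, 2.1, -1.2, 0.6, -0.5, 0.1

x=3: ŷ = -8.5 + 4·3 = 3.5; r = 2.4 − 3.5 = -1.1
x=4: ŷ = -8.5 + 4·4 = 7.5; r = 9.6 − 7.5 = 2.1
x=5: ŷ = -8.5 + 4·5 = 11.5; r = 10.3 − 11.5 = -1.2
x=6: ŷ = -8.5 + 4·6 = 15.5; r = 16.1 − 15.5 = 0.6
x=7: ŷ = -8.5 + 4·7 = 19.5; r = 19 − 19.5 = -0.5
x=8: ŷ = -8.5 + 4·8 = 23.5; r = 23.6 − 23.5 = 0.1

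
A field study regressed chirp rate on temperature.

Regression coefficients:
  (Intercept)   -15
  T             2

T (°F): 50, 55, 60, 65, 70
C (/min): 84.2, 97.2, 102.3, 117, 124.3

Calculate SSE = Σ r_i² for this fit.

SSE = 17.26

T=50: Ĉ = -15 + 2·50 = 85; r = 84.2 − 85 = -0.8
T=55: Ĉ = -15 + 2·55 = 95; r = 97.2 − 95 = 2.2
T=60: Ĉ = -15 + 2·60 = 105; r = 102.3 − 105 = -2.7
T=65: Ĉ = -15 + 2·65 = 115; r = 117 − 115 = 2
T=70: Ĉ = -15 + 2·70 = 125; r = 124.3 − 125 = -0.7
SSE = 0.64 + 4.84 + 7.29 + 4 + 0.49 = 17.26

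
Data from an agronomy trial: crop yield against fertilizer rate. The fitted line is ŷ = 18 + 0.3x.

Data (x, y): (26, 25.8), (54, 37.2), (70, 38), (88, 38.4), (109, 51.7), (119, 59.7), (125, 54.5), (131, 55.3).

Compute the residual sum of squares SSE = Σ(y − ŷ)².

x=26: ŷ = 18 + 0.3·26 = 25.8; r = 25.8 − 25.8 = 0
x=54: ŷ = 18 + 0.3·54 = 34.2; r = 37.2 − 34.2 = 3
x=70: ŷ = 18 + 0.3·70 = 39; r = 38 − 39 = -1
x=88: ŷ = 18 + 0.3·88 = 44.4; r = 38.4 − 44.4 = -6
x=109: ŷ = 18 + 0.3·109 = 50.7; r = 51.7 − 50.7 = 1
x=119: ŷ = 18 + 0.3·119 = 53.7; r = 59.7 − 53.7 = 6
x=125: ŷ = 18 + 0.3·125 = 55.5; r = 54.5 − 55.5 = -1
x=131: ŷ = 18 + 0.3·131 = 57.3; r = 55.3 − 57.3 = -2
SSE = 0 + 9 + 1 + 36 + 1 + 36 + 1 + 4 = 88

SSE = 88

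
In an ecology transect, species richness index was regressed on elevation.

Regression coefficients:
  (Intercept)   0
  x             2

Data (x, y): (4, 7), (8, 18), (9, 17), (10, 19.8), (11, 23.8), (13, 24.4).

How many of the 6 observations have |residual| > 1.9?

x=4: ŷ = 2·4 = 8; r = 7 − 8 = -1
x=8: ŷ = 2·8 = 16; r = 18 − 16 = 2
x=9: ŷ = 2·9 = 18; r = 17 − 18 = -1
x=10: ŷ = 2·10 = 20; r = 19.8 − 20 = -0.2
x=11: ŷ = 2·11 = 22; r = 23.8 − 22 = 1.8
x=13: ŷ = 2·13 = 26; r = 24.4 − 26 = -1.6
|r| > 1.9: x=8 (|r|=2) → 1

1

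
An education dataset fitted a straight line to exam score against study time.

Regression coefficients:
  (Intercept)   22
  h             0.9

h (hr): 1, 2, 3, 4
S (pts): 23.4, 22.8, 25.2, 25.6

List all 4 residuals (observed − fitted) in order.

h=1: ŷ = 22 + 0.9·1 = 22.9; e = 23.4 − 22.9 = 0.5
h=2: ŷ = 22 + 0.9·2 = 23.8; e = 22.8 − 23.8 = -1
h=3: ŷ = 22 + 0.9·3 = 24.7; e = 25.2 − 24.7 = 0.5
h=4: ŷ = 22 + 0.9·4 = 25.6; e = 25.6 − 25.6 = 0

0.5, -1, 0.5, 0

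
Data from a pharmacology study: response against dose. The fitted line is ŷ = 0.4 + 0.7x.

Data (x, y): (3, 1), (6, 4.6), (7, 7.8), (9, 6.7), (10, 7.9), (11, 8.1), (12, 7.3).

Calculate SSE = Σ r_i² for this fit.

x=3: ŷ = 0.4 + 0.7·3 = 2.5; r = 1 − 2.5 = -1.5
x=6: ŷ = 0.4 + 0.7·6 = 4.6; r = 4.6 − 4.6 = 0
x=7: ŷ = 0.4 + 0.7·7 = 5.3; r = 7.8 − 5.3 = 2.5
x=9: ŷ = 0.4 + 0.7·9 = 6.7; r = 6.7 − 6.7 = 0
x=10: ŷ = 0.4 + 0.7·10 = 7.4; r = 7.9 − 7.4 = 0.5
x=11: ŷ = 0.4 + 0.7·11 = 8.1; r = 8.1 − 8.1 = 0
x=12: ŷ = 0.4 + 0.7·12 = 8.8; r = 7.3 − 8.8 = -1.5
SSE = 2.25 + 0 + 6.25 + 0 + 0.25 + 0 + 2.25 = 11

SSE = 11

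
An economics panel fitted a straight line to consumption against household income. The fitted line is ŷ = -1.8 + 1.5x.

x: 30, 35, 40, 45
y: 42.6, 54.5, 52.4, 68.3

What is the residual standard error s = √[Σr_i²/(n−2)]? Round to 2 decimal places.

x=30: ŷ = -1.8 + 1.5·30 = 43.2; r = 42.6 − 43.2 = -0.6
x=35: ŷ = -1.8 + 1.5·35 = 50.7; r = 54.5 − 50.7 = 3.8
x=40: ŷ = -1.8 + 1.5·40 = 58.2; r = 52.4 − 58.2 = -5.8
x=45: ŷ = -1.8 + 1.5·45 = 65.7; r = 68.3 − 65.7 = 2.6
SSE = 0.36 + 14.44 + 33.64 + 6.76 = 55.2
s = √(55.2/2) = √27.6 ≈ 5.25

s = 5.25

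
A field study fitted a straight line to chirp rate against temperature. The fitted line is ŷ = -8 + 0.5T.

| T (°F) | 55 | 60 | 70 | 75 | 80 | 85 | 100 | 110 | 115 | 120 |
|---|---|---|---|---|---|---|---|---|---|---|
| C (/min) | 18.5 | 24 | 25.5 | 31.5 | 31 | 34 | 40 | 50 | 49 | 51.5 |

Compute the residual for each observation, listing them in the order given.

-1, 2, -1.5, 2, -1, -0.5, -2, 3, -0.5, -0.5

T=55: ŷ = -8 + 0.5·55 = 19.5; r = 18.5 − 19.5 = -1
T=60: ŷ = -8 + 0.5·60 = 22; r = 24 − 22 = 2
T=70: ŷ = -8 + 0.5·70 = 27; r = 25.5 − 27 = -1.5
T=75: ŷ = -8 + 0.5·75 = 29.5; r = 31.5 − 29.5 = 2
T=80: ŷ = -8 + 0.5·80 = 32; r = 31 − 32 = -1
T=85: ŷ = -8 + 0.5·85 = 34.5; r = 34 − 34.5 = -0.5
T=100: ŷ = -8 + 0.5·100 = 42; r = 40 − 42 = -2
T=110: ŷ = -8 + 0.5·110 = 47; r = 50 − 47 = 3
T=115: ŷ = -8 + 0.5·115 = 49.5; r = 49 − 49.5 = -0.5
T=120: ŷ = -8 + 0.5·120 = 52; r = 51.5 − 52 = -0.5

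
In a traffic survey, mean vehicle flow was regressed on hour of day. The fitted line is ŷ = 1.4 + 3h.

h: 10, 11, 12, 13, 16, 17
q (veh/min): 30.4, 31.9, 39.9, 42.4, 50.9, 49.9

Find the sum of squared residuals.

h=10: ŷ = 1.4 + 3·10 = 31.4; e = 30.4 − 31.4 = -1
h=11: ŷ = 1.4 + 3·11 = 34.4; e = 31.9 − 34.4 = -2.5
h=12: ŷ = 1.4 + 3·12 = 37.4; e = 39.9 − 37.4 = 2.5
h=13: ŷ = 1.4 + 3·13 = 40.4; e = 42.4 − 40.4 = 2
h=16: ŷ = 1.4 + 3·16 = 49.4; e = 50.9 − 49.4 = 1.5
h=17: ŷ = 1.4 + 3·17 = 52.4; e = 49.9 − 52.4 = -2.5
SSE = 1 + 6.25 + 6.25 + 4 + 2.25 + 6.25 = 26

SSE = 26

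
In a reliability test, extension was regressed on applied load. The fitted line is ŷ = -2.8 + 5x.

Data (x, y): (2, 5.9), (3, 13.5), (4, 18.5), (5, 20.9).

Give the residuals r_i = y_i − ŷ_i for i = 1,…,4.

x=2: ŷ = -2.8 + 5·2 = 7.2; r = 5.9 − 7.2 = -1.3
x=3: ŷ = -2.8 + 5·3 = 12.2; r = 13.5 − 12.2 = 1.3
x=4: ŷ = -2.8 + 5·4 = 17.2; r = 18.5 − 17.2 = 1.3
x=5: ŷ = -2.8 + 5·5 = 22.2; r = 20.9 − 22.2 = -1.3

-1.3, 1.3, 1.3, -1.3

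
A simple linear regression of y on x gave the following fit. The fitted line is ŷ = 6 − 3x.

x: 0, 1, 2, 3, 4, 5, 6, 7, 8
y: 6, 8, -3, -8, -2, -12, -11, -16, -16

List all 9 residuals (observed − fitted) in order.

0, 5, -3, -5, 4, -3, 1, -1, 2

x=0: ŷ = 6 − 3·0 = 6; e = 6 − 6 = 0
x=1: ŷ = 6 − 3·1 = 3; e = 8 − 3 = 5
x=2: ŷ = 6 − 3·2 = 0; e = -3 − 0 = -3
x=3: ŷ = 6 − 3·3 = -3; e = -8 − (-3) = -5
x=4: ŷ = 6 − 3·4 = -6; e = -2 − (-6) = 4
x=5: ŷ = 6 − 3·5 = -9; e = -12 − (-9) = -3
x=6: ŷ = 6 − 3·6 = -12; e = -11 − (-12) = 1
x=7: ŷ = 6 − 3·7 = -15; e = -16 − (-15) = -1
x=8: ŷ = 6 − 3·8 = -18; e = -16 − (-18) = 2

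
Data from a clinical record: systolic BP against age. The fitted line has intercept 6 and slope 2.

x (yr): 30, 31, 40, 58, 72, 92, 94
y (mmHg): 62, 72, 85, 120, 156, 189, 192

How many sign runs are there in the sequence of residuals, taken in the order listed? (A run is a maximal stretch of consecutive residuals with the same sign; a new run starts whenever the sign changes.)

5 runs

x=30: ŷ = 6 + 2·30 = 66; r = 62 − 66 = -4
x=31: ŷ = 6 + 2·31 = 68; r = 72 − 68 = 4
x=40: ŷ = 6 + 2·40 = 86; r = 85 − 86 = -1
x=58: ŷ = 6 + 2·58 = 122; r = 120 − 122 = -2
x=72: ŷ = 6 + 2·72 = 150; r = 156 − 150 = 6
x=92: ŷ = 6 + 2·92 = 190; r = 189 − 190 = -1
x=94: ŷ = 6 + 2·94 = 194; r = 192 − 194 = -2
Signs: − + − − + − −
Runs: −×1, +×1, −×2, +×1, −×2 → 5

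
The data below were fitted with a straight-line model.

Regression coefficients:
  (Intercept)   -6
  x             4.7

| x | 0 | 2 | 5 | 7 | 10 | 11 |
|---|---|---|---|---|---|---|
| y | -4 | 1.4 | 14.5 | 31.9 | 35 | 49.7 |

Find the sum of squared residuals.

SSE = 94

x=0: ŷ = -6 + 4.7·0 = -6; r = -4 − (-6) = 2
x=2: ŷ = -6 + 4.7·2 = 3.4; r = 1.4 − 3.4 = -2
x=5: ŷ = -6 + 4.7·5 = 17.5; r = 14.5 − 17.5 = -3
x=7: ŷ = -6 + 4.7·7 = 26.9; r = 31.9 − 26.9 = 5
x=10: ŷ = -6 + 4.7·10 = 41; r = 35 − 41 = -6
x=11: ŷ = -6 + 4.7·11 = 45.7; r = 49.7 − 45.7 = 4
SSE = 4 + 4 + 9 + 25 + 36 + 16 = 94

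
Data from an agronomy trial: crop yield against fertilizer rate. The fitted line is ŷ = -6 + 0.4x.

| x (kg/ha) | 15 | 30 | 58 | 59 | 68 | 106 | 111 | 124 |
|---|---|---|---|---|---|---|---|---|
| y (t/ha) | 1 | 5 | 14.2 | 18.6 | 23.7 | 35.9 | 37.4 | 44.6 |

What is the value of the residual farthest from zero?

r = -3

x=15: ŷ = -6 + 0.4·15 = 0; r = 1 − 0 = 1
x=30: ŷ = -6 + 0.4·30 = 6; r = 5 − 6 = -1
x=58: ŷ = -6 + 0.4·58 = 17.2; r = 14.2 − 17.2 = -3
x=59: ŷ = -6 + 0.4·59 = 17.6; r = 18.6 − 17.6 = 1
x=68: ŷ = -6 + 0.4·68 = 21.2; r = 23.7 − 21.2 = 2.5
x=106: ŷ = -6 + 0.4·106 = 36.4; r = 35.9 − 36.4 = -0.5
x=111: ŷ = -6 + 0.4·111 = 38.4; r = 37.4 − 38.4 = -1
x=124: ŷ = -6 + 0.4·124 = 43.6; r = 44.6 − 43.6 = 1
Largest |r| is 3 at x = 58, residual -3.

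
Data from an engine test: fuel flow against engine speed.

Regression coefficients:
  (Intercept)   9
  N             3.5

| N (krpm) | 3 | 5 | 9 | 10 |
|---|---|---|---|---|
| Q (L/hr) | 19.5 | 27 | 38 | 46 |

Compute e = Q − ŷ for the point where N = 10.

e = 2

ŷ = 9 + 3.5·10 = 44
e = 46 − 44 = 2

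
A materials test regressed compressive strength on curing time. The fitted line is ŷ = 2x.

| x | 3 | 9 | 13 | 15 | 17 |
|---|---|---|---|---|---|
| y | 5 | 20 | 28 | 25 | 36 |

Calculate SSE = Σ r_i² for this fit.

SSE = 38

x=3: ŷ = 2·3 = 6; r = 5 − 6 = -1
x=9: ŷ = 2·9 = 18; r = 20 − 18 = 2
x=13: ŷ = 2·13 = 26; r = 28 − 26 = 2
x=15: ŷ = 2·15 = 30; r = 25 − 30 = -5
x=17: ŷ = 2·17 = 34; r = 36 − 34 = 2
SSE = 1 + 4 + 4 + 25 + 4 = 38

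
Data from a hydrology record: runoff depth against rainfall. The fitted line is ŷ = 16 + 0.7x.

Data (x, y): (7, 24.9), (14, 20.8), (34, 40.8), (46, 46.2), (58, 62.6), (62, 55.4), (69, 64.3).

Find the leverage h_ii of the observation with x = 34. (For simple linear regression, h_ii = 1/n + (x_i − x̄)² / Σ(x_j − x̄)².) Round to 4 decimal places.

x̄ = (7 + 14 + 34 + 46 + 58 + 62 + 69)/7 = 41.4286
Σ(x − x̄)² = 1185.33 + 752.327 + 55.1837 + 20.898 + 274.612 + 423.184 + 760.184 = 3471.71
h = 1/7 + (-7.42857)²/3471.71 = 0.142857 + 0.0158952 = 0.1588

h = 0.1588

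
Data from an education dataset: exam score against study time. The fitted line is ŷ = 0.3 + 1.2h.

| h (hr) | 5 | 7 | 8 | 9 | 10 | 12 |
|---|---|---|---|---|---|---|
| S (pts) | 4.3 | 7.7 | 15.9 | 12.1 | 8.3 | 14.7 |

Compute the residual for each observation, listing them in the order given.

-2, -1, 6, 1, -4, 0

h=5: ŷ = 0.3 + 1.2·5 = 6.3; r = 4.3 − 6.3 = -2
h=7: ŷ = 0.3 + 1.2·7 = 8.7; r = 7.7 − 8.7 = -1
h=8: ŷ = 0.3 + 1.2·8 = 9.9; r = 15.9 − 9.9 = 6
h=9: ŷ = 0.3 + 1.2·9 = 11.1; r = 12.1 − 11.1 = 1
h=10: ŷ = 0.3 + 1.2·10 = 12.3; r = 8.3 − 12.3 = -4
h=12: ŷ = 0.3 + 1.2·12 = 14.7; r = 14.7 − 14.7 = 0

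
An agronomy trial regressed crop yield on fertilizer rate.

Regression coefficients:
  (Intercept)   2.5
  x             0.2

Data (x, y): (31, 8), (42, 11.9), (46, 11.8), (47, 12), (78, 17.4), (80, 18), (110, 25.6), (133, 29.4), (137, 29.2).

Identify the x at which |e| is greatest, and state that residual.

x = 110, e = 1.1

x=31: ŷ = 2.5 + 0.2·31 = 8.7; e = 8 − 8.7 = -0.7
x=42: ŷ = 2.5 + 0.2·42 = 10.9; e = 11.9 − 10.9 = 1
x=46: ŷ = 2.5 + 0.2·46 = 11.7; e = 11.8 − 11.7 = 0.1
x=47: ŷ = 2.5 + 0.2·47 = 11.9; e = 12 − 11.9 = 0.1
x=78: ŷ = 2.5 + 0.2·78 = 18.1; e = 17.4 − 18.1 = -0.7
x=80: ŷ = 2.5 + 0.2·80 = 18.5; e = 18 − 18.5 = -0.5
x=110: ŷ = 2.5 + 0.2·110 = 24.5; e = 25.6 − 24.5 = 1.1
x=133: ŷ = 2.5 + 0.2·133 = 29.1; e = 29.4 − 29.1 = 0.3
x=137: ŷ = 2.5 + 0.2·137 = 29.9; e = 29.2 − 29.9 = -0.7
Largest |e| is 1.1 at x = 110, residual 1.1.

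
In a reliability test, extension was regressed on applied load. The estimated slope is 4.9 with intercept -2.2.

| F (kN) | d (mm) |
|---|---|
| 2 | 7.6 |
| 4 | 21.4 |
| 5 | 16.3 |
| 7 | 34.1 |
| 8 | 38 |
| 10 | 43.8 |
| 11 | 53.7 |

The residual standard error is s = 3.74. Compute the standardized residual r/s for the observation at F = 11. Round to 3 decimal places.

0.535

d̂ = -2.2 + 4.9·11 = 51.7
r = 53.7 − 51.7 = 2
r/s = 2 / 3.74 = 0.535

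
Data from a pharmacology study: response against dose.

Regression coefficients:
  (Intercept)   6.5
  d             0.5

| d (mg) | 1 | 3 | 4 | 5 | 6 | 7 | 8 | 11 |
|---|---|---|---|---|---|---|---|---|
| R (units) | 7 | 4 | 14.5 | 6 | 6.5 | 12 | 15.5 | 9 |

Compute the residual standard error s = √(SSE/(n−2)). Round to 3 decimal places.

s = 4.243

d=1: R̂ = 6.5 + 0.5·1 = 7; e = 7 − 7 = 0
d=3: R̂ = 6.5 + 0.5·3 = 8; e = 4 − 8 = -4
d=4: R̂ = 6.5 + 0.5·4 = 8.5; e = 14.5 − 8.5 = 6
d=5: R̂ = 6.5 + 0.5·5 = 9; e = 6 − 9 = -3
d=6: R̂ = 6.5 + 0.5·6 = 9.5; e = 6.5 − 9.5 = -3
d=7: R̂ = 6.5 + 0.5·7 = 10; e = 12 − 10 = 2
d=8: R̂ = 6.5 + 0.5·8 = 10.5; e = 15.5 − 10.5 = 5
d=11: R̂ = 6.5 + 0.5·11 = 12; e = 9 − 12 = -3
SSE = 0 + 16 + 36 + 9 + 9 + 4 + 25 + 9 = 108
s = √(108/6) = √18 ≈ 4.243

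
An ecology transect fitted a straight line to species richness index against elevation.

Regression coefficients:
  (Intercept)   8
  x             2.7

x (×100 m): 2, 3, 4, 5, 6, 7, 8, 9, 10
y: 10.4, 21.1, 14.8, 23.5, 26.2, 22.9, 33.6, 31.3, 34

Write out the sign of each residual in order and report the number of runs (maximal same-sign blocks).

7 runs

x=2: ŷ = 8 + 2.7·2 = 13.4; e = 10.4 − 13.4 = -3
x=3: ŷ = 8 + 2.7·3 = 16.1; e = 21.1 − 16.1 = 5
x=4: ŷ = 8 + 2.7·4 = 18.8; e = 14.8 − 18.8 = -4
x=5: ŷ = 8 + 2.7·5 = 21.5; e = 23.5 − 21.5 = 2
x=6: ŷ = 8 + 2.7·6 = 24.2; e = 26.2 − 24.2 = 2
x=7: ŷ = 8 + 2.7·7 = 26.9; e = 22.9 − 26.9 = -4
x=8: ŷ = 8 + 2.7·8 = 29.6; e = 33.6 − 29.6 = 4
x=9: ŷ = 8 + 2.7·9 = 32.3; e = 31.3 − 32.3 = -1
x=10: ŷ = 8 + 2.7·10 = 35; e = 34 − 35 = -1
Signs: − + − + + − + − −
Runs: −×1, +×1, −×1, +×2, −×1, +×1, −×2 → 7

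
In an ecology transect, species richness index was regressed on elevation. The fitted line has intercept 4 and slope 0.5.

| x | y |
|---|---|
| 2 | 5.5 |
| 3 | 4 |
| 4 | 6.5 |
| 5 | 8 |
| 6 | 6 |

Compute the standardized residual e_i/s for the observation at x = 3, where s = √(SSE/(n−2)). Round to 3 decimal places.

-1.061

x=2: ŷ = 4 + 0.5·2 = 5; e = 5.5 − 5 = 0.5
x=3: ŷ = 4 + 0.5·3 = 5.5; e = 4 − 5.5 = -1.5
x=4: ŷ = 4 + 0.5·4 = 6; e = 6.5 − 6 = 0.5
x=5: ŷ = 4 + 0.5·5 = 6.5; e = 8 − 6.5 = 1.5
x=6: ŷ = 4 + 0.5·6 = 7; e = 6 − 7 = -1
SSE = 0.25 + 2.25 + 0.25 + 2.25 + 1 = 6
s = √(6/3) = 1.41421
e/s = -1.5 / 1.41421 = -1.061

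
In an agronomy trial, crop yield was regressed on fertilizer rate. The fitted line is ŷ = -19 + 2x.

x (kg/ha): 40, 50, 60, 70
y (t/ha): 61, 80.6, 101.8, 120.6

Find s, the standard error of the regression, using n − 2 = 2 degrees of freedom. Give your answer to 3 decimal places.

s = 0.693

x=40: ŷ = -19 + 2·40 = 61; r = 61 − 61 = 0
x=50: ŷ = -19 + 2·50 = 81; r = 80.6 − 81 = -0.4
x=60: ŷ = -19 + 2·60 = 101; r = 101.8 − 101 = 0.8
x=70: ŷ = -19 + 2·70 = 121; r = 120.6 − 121 = -0.4
SSE = 0 + 0.16 + 0.64 + 0.16 = 0.96
s = √(0.96/2) = √0.48 ≈ 0.693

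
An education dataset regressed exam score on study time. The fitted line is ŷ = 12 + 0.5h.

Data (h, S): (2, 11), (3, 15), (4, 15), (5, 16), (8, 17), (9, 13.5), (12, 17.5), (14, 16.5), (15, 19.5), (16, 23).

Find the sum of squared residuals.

h=2: ŷ = 12 + 0.5·2 = 13; r = 11 − 13 = -2
h=3: ŷ = 12 + 0.5·3 = 13.5; r = 15 − 13.5 = 1.5
h=4: ŷ = 12 + 0.5·4 = 14; r = 15 − 14 = 1
h=5: ŷ = 12 + 0.5·5 = 14.5; r = 16 − 14.5 = 1.5
h=8: ŷ = 12 + 0.5·8 = 16; r = 17 − 16 = 1
h=9: ŷ = 12 + 0.5·9 = 16.5; r = 13.5 − 16.5 = -3
h=12: ŷ = 12 + 0.5·12 = 18; r = 17.5 − 18 = -0.5
h=14: ŷ = 12 + 0.5·14 = 19; r = 16.5 − 19 = -2.5
h=15: ŷ = 12 + 0.5·15 = 19.5; r = 19.5 − 19.5 = 0
h=16: ŷ = 12 + 0.5·16 = 20; r = 23 − 20 = 3
SSE = 4 + 2.25 + 1 + 2.25 + 1 + 9 + 0.25 + 6.25 + 0 + 9 = 35

SSE = 35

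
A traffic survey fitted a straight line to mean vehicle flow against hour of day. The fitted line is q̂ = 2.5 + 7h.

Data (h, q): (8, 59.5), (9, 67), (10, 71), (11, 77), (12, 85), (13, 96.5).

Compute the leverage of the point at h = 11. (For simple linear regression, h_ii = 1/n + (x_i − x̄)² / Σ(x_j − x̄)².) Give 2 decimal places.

h = 0.18

h̄ = (8 + 9 + 10 + 11 + 12 + 13)/6 = 10.5
Σ(h − h̄)² = 6.25 + 2.25 + 0.25 + 0.25 + 2.25 + 6.25 = 17.5
h = 1/6 + (0.5)²/17.5 = 0.166667 + 0.0142857 = 0.18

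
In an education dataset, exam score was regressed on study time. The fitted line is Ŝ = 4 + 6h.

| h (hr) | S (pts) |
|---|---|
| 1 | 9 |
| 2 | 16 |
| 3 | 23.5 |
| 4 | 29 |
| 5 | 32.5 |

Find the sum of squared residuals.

SSE = 6.5

h=1: Ŝ = 4 + 6·1 = 10; r = 9 − 10 = -1
h=2: Ŝ = 4 + 6·2 = 16; r = 16 − 16 = 0
h=3: Ŝ = 4 + 6·3 = 22; r = 23.5 − 22 = 1.5
h=4: Ŝ = 4 + 6·4 = 28; r = 29 − 28 = 1
h=5: Ŝ = 4 + 6·5 = 34; r = 32.5 − 34 = -1.5
SSE = 1 + 0 + 2.25 + 1 + 2.25 = 6.5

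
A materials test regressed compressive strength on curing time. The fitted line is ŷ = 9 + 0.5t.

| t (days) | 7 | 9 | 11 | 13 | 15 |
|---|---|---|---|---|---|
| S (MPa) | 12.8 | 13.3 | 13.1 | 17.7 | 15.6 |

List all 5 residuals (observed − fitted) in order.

0.3, -0.2, -1.4, 2.2, -0.9

t=7: ŷ = 9 + 0.5·7 = 12.5; r = 12.8 − 12.5 = 0.3
t=9: ŷ = 9 + 0.5·9 = 13.5; r = 13.3 − 13.5 = -0.2
t=11: ŷ = 9 + 0.5·11 = 14.5; r = 13.1 − 14.5 = -1.4
t=13: ŷ = 9 + 0.5·13 = 15.5; r = 17.7 − 15.5 = 2.2
t=15: ŷ = 9 + 0.5·15 = 16.5; r = 15.6 − 16.5 = -0.9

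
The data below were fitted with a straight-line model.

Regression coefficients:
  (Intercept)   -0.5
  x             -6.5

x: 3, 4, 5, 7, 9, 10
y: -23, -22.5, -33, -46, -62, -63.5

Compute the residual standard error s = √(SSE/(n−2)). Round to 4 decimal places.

x=3: ŷ = -0.5 − 6.5·3 = -20; e = -23 − (-20) = -3
x=4: ŷ = -0.5 − 6.5·4 = -26.5; e = -22.5 − (-26.5) = 4
x=5: ŷ = -0.5 − 6.5·5 = -33; e = -33 − (-33) = 0
x=7: ŷ = -0.5 − 6.5·7 = -46; e = -46 − (-46) = 0
x=9: ŷ = -0.5 − 6.5·9 = -59; e = -62 − (-59) = -3
x=10: ŷ = -0.5 − 6.5·10 = -65.5; e = -63.5 − (-65.5) = 2
SSE = 9 + 16 + 0 + 0 + 9 + 4 = 38
s = √(38/4) = √9.5 ≈ 3.0822

s = 3.0822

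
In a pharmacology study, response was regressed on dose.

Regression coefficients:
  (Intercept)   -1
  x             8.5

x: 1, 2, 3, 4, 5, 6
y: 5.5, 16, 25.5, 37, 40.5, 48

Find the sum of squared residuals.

x=1: ŷ = -1 + 8.5·1 = 7.5; r = 5.5 − 7.5 = -2
x=2: ŷ = -1 + 8.5·2 = 16; r = 16 − 16 = 0
x=3: ŷ = -1 + 8.5·3 = 24.5; r = 25.5 − 24.5 = 1
x=4: ŷ = -1 + 8.5·4 = 33; r = 37 − 33 = 4
x=5: ŷ = -1 + 8.5·5 = 41.5; r = 40.5 − 41.5 = -1
x=6: ŷ = -1 + 8.5·6 = 50; r = 48 − 50 = -2
SSE = 4 + 0 + 1 + 16 + 1 + 4 = 26

SSE = 26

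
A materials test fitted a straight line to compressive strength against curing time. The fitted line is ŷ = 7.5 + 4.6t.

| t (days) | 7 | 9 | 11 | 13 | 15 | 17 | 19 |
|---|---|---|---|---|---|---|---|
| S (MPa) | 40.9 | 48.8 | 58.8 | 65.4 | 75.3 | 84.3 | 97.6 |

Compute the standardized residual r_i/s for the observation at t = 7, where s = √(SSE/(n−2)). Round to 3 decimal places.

0.666

t=7: ŷ = 7.5 + 4.6·7 = 39.7; r = 40.9 − 39.7 = 1.2
t=9: ŷ = 7.5 + 4.6·9 = 48.9; r = 48.8 − 48.9 = -0.1
t=11: ŷ = 7.5 + 4.6·11 = 58.1; r = 58.8 − 58.1 = 0.7
t=13: ŷ = 7.5 + 4.6·13 = 67.3; r = 65.4 − 67.3 = -1.9
t=15: ŷ = 7.5 + 4.6·15 = 76.5; r = 75.3 − 76.5 = -1.2
t=17: ŷ = 7.5 + 4.6·17 = 85.7; r = 84.3 − 85.7 = -1.4
t=19: ŷ = 7.5 + 4.6·19 = 94.9; r = 97.6 − 94.9 = 2.7
SSE = 1.44 + 0.01 + 0.49 + 3.61 + 1.44 + 1.96 + 7.29 = 16.24
s = √(16.24/5) = 1.80222
r/s = 1.2 / 1.80222 = 0.666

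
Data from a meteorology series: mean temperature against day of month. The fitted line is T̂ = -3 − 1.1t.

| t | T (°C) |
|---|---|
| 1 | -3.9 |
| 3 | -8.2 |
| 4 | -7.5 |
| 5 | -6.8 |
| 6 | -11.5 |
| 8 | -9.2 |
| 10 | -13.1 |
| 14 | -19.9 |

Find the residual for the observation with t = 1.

T̂ = -3 − 1.1·1 = -4.1
r = -3.9 − (-4.1) = 0.2

r = 0.2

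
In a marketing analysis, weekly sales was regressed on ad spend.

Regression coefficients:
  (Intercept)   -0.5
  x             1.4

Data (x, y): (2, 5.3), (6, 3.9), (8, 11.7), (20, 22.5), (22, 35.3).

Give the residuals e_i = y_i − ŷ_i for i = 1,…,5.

3, -4, 1, -5, 5

x=2: ŷ = -0.5 + 1.4·2 = 2.3; e = 5.3 − 2.3 = 3
x=6: ŷ = -0.5 + 1.4·6 = 7.9; e = 3.9 − 7.9 = -4
x=8: ŷ = -0.5 + 1.4·8 = 10.7; e = 11.7 − 10.7 = 1
x=20: ŷ = -0.5 + 1.4·20 = 27.5; e = 22.5 − 27.5 = -5
x=22: ŷ = -0.5 + 1.4·22 = 30.3; e = 35.3 − 30.3 = 5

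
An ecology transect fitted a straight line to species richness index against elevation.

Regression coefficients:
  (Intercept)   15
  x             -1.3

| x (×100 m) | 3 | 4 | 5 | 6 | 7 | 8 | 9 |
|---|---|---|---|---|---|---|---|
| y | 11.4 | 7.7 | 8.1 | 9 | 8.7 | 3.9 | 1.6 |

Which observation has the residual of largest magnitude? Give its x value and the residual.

x = 7, r = 2.8

x=3: ŷ = 15 − 1.3·3 = 11.1; r = 11.4 − 11.1 = 0.3
x=4: ŷ = 15 − 1.3·4 = 9.8; r = 7.7 − 9.8 = -2.1
x=5: ŷ = 15 − 1.3·5 = 8.5; r = 8.1 − 8.5 = -0.4
x=6: ŷ = 15 − 1.3·6 = 7.2; r = 9 − 7.2 = 1.8
x=7: ŷ = 15 − 1.3·7 = 5.9; r = 8.7 − 5.9 = 2.8
x=8: ŷ = 15 − 1.3·8 = 4.6; r = 3.9 − 4.6 = -0.7
x=9: ŷ = 15 − 1.3·9 = 3.3; r = 1.6 − 3.3 = -1.7
Largest |r| is 2.8 at x = 7, residual 2.8.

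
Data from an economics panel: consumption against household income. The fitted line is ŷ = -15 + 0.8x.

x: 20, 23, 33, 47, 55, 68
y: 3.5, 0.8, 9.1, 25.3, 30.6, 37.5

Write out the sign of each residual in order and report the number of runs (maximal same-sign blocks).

4 runs

x=20: ŷ = -15 + 0.8·20 = 1; r = 3.5 − 1 = 2.5
x=23: ŷ = -15 + 0.8·23 = 3.4; r = 0.8 − 3.4 = -2.6
x=33: ŷ = -15 + 0.8·33 = 11.4; r = 9.1 − 11.4 = -2.3
x=47: ŷ = -15 + 0.8·47 = 22.6; r = 25.3 − 22.6 = 2.7
x=55: ŷ = -15 + 0.8·55 = 29; r = 30.6 − 29 = 1.6
x=68: ŷ = -15 + 0.8·68 = 39.4; r = 37.5 − 39.4 = -1.9
Signs: + − − + + −
Runs: +×1, −×2, +×2, −×1 → 4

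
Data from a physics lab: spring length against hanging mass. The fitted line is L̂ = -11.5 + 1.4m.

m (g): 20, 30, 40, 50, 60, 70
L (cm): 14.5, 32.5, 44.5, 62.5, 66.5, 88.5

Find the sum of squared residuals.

SSE = 64

m=20: L̂ = -11.5 + 1.4·20 = 16.5; r = 14.5 − 16.5 = -2
m=30: L̂ = -11.5 + 1.4·30 = 30.5; r = 32.5 − 30.5 = 2
m=40: L̂ = -11.5 + 1.4·40 = 44.5; r = 44.5 − 44.5 = 0
m=50: L̂ = -11.5 + 1.4·50 = 58.5; r = 62.5 − 58.5 = 4
m=60: L̂ = -11.5 + 1.4·60 = 72.5; r = 66.5 − 72.5 = -6
m=70: L̂ = -11.5 + 1.4·70 = 86.5; r = 88.5 − 86.5 = 2
SSE = 4 + 4 + 0 + 16 + 36 + 4 = 64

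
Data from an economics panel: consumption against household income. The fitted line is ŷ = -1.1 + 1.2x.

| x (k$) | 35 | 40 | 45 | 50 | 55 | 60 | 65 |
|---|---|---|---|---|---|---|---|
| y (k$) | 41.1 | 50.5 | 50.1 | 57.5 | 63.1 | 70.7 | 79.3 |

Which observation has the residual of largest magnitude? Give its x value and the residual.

x=35: ŷ = -1.1 + 1.2·35 = 40.9; r = 41.1 − 40.9 = 0.2
x=40: ŷ = -1.1 + 1.2·40 = 46.9; r = 50.5 − 46.9 = 3.6
x=45: ŷ = -1.1 + 1.2·45 = 52.9; r = 50.1 − 52.9 = -2.8
x=50: ŷ = -1.1 + 1.2·50 = 58.9; r = 57.5 − 58.9 = -1.4
x=55: ŷ = -1.1 + 1.2·55 = 64.9; r = 63.1 − 64.9 = -1.8
x=60: ŷ = -1.1 + 1.2·60 = 70.9; r = 70.7 − 70.9 = -0.2
x=65: ŷ = -1.1 + 1.2·65 = 76.9; r = 79.3 − 76.9 = 2.4
Largest |r| is 3.6 at x = 40, residual 3.6.

x = 40, r = 3.6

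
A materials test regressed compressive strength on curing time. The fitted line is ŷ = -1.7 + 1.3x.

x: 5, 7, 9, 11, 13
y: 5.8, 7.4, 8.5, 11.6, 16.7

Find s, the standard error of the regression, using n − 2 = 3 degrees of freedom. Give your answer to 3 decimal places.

x=5: ŷ = -1.7 + 1.3·5 = 4.8; e = 5.8 − 4.8 = 1
x=7: ŷ = -1.7 + 1.3·7 = 7.4; e = 7.4 − 7.4 = 0
x=9: ŷ = -1.7 + 1.3·9 = 10; e = 8.5 − 10 = -1.5
x=11: ŷ = -1.7 + 1.3·11 = 12.6; e = 11.6 − 12.6 = -1
x=13: ŷ = -1.7 + 1.3·13 = 15.2; e = 16.7 − 15.2 = 1.5
SSE = 1 + 0 + 2.25 + 1 + 2.25 = 6.5
s = √(6.5/3) = √2.16667 ≈ 1.472

s = 1.472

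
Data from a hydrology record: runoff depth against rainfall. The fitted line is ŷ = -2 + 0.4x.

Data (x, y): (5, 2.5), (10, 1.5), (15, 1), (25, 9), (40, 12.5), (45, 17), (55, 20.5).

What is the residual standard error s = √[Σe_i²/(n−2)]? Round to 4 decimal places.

s = 2.0000

x=5: ŷ = -2 + 0.4·5 = 0; e = 2.5 − 0 = 2.5
x=10: ŷ = -2 + 0.4·10 = 2; e = 1.5 − 2 = -0.5
x=15: ŷ = -2 + 0.4·15 = 4; e = 1 − 4 = -3
x=25: ŷ = -2 + 0.4·25 = 8; e = 9 − 8 = 1
x=40: ŷ = -2 + 0.4·40 = 14; e = 12.5 − 14 = -1.5
x=45: ŷ = -2 + 0.4·45 = 16; e = 17 − 16 = 1
x=55: ŷ = -2 + 0.4·55 = 20; e = 20.5 − 20 = 0.5
SSE = 6.25 + 0.25 + 9 + 1 + 2.25 + 1 + 0.25 = 20
s = √(20/5) = √4 ≈ 2.0000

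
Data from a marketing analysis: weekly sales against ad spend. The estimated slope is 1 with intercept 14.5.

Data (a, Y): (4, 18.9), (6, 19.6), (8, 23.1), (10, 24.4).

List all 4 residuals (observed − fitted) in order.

a=4: ŷ = 14.5 + 4 = 18.5; e = 18.9 − 18.5 = 0.4
a=6: ŷ = 14.5 + 6 = 20.5; e = 19.6 − 20.5 = -0.9
a=8: ŷ = 14.5 + 8 = 22.5; e = 23.1 − 22.5 = 0.6
a=10: ŷ = 14.5 + 10 = 24.5; e = 24.4 − 24.5 = -0.1

0.4, -0.9, 0.6, -0.1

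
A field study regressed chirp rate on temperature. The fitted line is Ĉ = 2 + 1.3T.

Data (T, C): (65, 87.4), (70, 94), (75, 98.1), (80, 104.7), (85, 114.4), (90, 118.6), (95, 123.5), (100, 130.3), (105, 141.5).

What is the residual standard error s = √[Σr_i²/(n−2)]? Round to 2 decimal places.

T=65: Ĉ = 2 + 1.3·65 = 86.5; r = 87.4 − 86.5 = 0.9
T=70: Ĉ = 2 + 1.3·70 = 93; r = 94 − 93 = 1
T=75: Ĉ = 2 + 1.3·75 = 99.5; r = 98.1 − 99.5 = -1.4
T=80: Ĉ = 2 + 1.3·80 = 106; r = 104.7 − 106 = -1.3
T=85: Ĉ = 2 + 1.3·85 = 112.5; r = 114.4 − 112.5 = 1.9
T=90: Ĉ = 2 + 1.3·90 = 119; r = 118.6 − 119 = -0.4
T=95: Ĉ = 2 + 1.3·95 = 125.5; r = 123.5 − 125.5 = -2
T=100: Ĉ = 2 + 1.3·100 = 132; r = 130.3 − 132 = -1.7
T=105: Ĉ = 2 + 1.3·105 = 138.5; r = 141.5 − 138.5 = 3
SSE = 0.81 + 1 + 1.96 + 1.69 + 3.61 + 0.16 + 4 + 2.89 + 9 = 25.12
s = √(25.12/7) = √3.58857 ≈ 1.89

s = 1.89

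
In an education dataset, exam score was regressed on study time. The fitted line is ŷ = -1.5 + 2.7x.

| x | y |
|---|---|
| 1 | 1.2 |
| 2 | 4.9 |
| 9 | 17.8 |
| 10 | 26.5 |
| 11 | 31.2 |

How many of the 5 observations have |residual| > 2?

x=1: ŷ = -1.5 + 2.7·1 = 1.2; e = 1.2 − 1.2 = 0
x=2: ŷ = -1.5 + 2.7·2 = 3.9; e = 4.9 − 3.9 = 1
x=9: ŷ = -1.5 + 2.7·9 = 22.8; e = 17.8 − 22.8 = -5
x=10: ŷ = -1.5 + 2.7·10 = 25.5; e = 26.5 − 25.5 = 1
x=11: ŷ = -1.5 + 2.7·11 = 28.2; e = 31.2 − 28.2 = 3
|e| > 2: x=9 (|e|=5), x=11 (|e|=3) → 2

2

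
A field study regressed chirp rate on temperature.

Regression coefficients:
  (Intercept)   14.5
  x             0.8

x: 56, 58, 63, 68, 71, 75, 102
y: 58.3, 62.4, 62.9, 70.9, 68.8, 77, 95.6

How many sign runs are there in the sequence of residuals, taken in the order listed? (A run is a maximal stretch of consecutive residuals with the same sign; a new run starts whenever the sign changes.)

7 runs

x=56: ŷ = 14.5 + 0.8·56 = 59.3; e = 58.3 − 59.3 = -1
x=58: ŷ = 14.5 + 0.8·58 = 60.9; e = 62.4 − 60.9 = 1.5
x=63: ŷ = 14.5 + 0.8·63 = 64.9; e = 62.9 − 64.9 = -2
x=68: ŷ = 14.5 + 0.8·68 = 68.9; e = 70.9 − 68.9 = 2
x=71: ŷ = 14.5 + 0.8·71 = 71.3; e = 68.8 − 71.3 = -2.5
x=75: ŷ = 14.5 + 0.8·75 = 74.5; e = 77 − 74.5 = 2.5
x=102: ŷ = 14.5 + 0.8·102 = 96.1; e = 95.6 − 96.1 = -0.5
Signs: − + − + − + −
Runs: −×1, +×1, −×1, +×1, −×1, +×1, −×1 → 7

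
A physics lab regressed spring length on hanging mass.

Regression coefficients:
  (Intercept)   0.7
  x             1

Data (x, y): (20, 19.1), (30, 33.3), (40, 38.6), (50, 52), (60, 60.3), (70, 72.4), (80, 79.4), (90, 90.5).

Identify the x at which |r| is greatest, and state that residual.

x=20: ŷ = 0.7 + 20 = 20.7; r = 19.1 − 20.7 = -1.6
x=30: ŷ = 0.7 + 30 = 30.7; r = 33.3 − 30.7 = 2.6
x=40: ŷ = 0.7 + 40 = 40.7; r = 38.6 − 40.7 = -2.1
x=50: ŷ = 0.7 + 50 = 50.7; r = 52 − 50.7 = 1.3
x=60: ŷ = 0.7 + 60 = 60.7; r = 60.3 − 60.7 = -0.4
x=70: ŷ = 0.7 + 70 = 70.7; r = 72.4 − 70.7 = 1.7
x=80: ŷ = 0.7 + 80 = 80.7; r = 79.4 − 80.7 = -1.3
x=90: ŷ = 0.7 + 90 = 90.7; r = 90.5 − 90.7 = -0.2
Largest |r| is 2.6 at x = 30, residual 2.6.

x = 30, r = 2.6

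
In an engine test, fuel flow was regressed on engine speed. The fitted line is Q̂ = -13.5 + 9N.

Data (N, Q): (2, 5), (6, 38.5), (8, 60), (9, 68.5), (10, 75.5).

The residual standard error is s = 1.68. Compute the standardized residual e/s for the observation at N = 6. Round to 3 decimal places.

-1.190

Q̂ = -13.5 + 9·6 = 40.5
e = 38.5 − 40.5 = -2
e/s = -2 / 1.68 = -1.190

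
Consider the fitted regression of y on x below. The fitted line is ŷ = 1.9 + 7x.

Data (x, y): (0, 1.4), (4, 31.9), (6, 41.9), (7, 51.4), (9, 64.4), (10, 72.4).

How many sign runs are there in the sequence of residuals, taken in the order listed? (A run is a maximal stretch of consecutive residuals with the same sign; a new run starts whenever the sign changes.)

x=0: ŷ = 1.9 + 7·0 = 1.9; e = 1.4 − 1.9 = -0.5
x=4: ŷ = 1.9 + 7·4 = 29.9; e = 31.9 − 29.9 = 2
x=6: ŷ = 1.9 + 7·6 = 43.9; e = 41.9 − 43.9 = -2
x=7: ŷ = 1.9 + 7·7 = 50.9; e = 51.4 − 50.9 = 0.5
x=9: ŷ = 1.9 + 7·9 = 64.9; e = 64.4 − 64.9 = -0.5
x=10: ŷ = 1.9 + 7·10 = 71.9; e = 72.4 − 71.9 = 0.5
Signs: − + − + − +
Runs: −×1, +×1, −×1, +×1, −×1, +×1 → 6

6 runs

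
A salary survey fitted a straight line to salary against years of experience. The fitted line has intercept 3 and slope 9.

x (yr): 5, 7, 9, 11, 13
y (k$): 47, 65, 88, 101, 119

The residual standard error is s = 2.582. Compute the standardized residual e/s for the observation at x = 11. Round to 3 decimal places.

-0.387

ŷ = 3 + 9·11 = 102
e = 101 − 102 = -1
e/s = -1 / 2.582 = -0.387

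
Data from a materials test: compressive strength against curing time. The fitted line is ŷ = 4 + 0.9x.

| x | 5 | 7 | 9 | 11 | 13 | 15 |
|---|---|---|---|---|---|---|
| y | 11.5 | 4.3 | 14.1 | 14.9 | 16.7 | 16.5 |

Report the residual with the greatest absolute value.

r = -6

x=5: ŷ = 4 + 0.9·5 = 8.5; r = 11.5 − 8.5 = 3
x=7: ŷ = 4 + 0.9·7 = 10.3; r = 4.3 − 10.3 = -6
x=9: ŷ = 4 + 0.9·9 = 12.1; r = 14.1 − 12.1 = 2
x=11: ŷ = 4 + 0.9·11 = 13.9; r = 14.9 − 13.9 = 1
x=13: ŷ = 4 + 0.9·13 = 15.7; r = 16.7 − 15.7 = 1
x=15: ŷ = 4 + 0.9·15 = 17.5; r = 16.5 − 17.5 = -1
Largest |r| is 6 at x = 7, residual -6.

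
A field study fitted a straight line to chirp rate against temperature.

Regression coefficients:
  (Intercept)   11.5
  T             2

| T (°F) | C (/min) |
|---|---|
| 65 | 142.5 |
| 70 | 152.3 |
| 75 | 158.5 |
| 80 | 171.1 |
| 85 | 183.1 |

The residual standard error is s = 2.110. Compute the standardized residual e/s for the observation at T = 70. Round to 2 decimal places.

Ĉ = 11.5 + 2·70 = 151.5
e = 152.3 − 151.5 = 0.8
e/s = 0.8 / 2.110 = 0.38

0.38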